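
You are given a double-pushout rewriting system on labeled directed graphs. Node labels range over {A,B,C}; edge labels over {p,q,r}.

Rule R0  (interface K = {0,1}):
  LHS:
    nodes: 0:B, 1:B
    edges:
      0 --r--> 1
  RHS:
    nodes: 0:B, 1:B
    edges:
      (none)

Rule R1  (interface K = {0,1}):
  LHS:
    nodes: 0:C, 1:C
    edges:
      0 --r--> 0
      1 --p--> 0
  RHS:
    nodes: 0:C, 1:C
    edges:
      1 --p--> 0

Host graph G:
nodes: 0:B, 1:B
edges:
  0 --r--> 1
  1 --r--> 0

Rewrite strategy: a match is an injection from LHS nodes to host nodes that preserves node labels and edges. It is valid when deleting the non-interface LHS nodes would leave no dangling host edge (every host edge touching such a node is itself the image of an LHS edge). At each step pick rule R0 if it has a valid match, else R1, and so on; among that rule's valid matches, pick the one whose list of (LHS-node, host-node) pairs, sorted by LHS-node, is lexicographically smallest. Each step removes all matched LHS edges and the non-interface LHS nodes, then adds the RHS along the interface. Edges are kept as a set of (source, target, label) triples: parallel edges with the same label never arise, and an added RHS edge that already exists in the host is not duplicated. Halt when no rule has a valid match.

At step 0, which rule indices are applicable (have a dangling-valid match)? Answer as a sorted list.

R0: 2 valid matches — {0↦0, 1↦1}, {0↦1, 1↦0}
R1: no valid match — LHS pattern not found

Answer: [R0]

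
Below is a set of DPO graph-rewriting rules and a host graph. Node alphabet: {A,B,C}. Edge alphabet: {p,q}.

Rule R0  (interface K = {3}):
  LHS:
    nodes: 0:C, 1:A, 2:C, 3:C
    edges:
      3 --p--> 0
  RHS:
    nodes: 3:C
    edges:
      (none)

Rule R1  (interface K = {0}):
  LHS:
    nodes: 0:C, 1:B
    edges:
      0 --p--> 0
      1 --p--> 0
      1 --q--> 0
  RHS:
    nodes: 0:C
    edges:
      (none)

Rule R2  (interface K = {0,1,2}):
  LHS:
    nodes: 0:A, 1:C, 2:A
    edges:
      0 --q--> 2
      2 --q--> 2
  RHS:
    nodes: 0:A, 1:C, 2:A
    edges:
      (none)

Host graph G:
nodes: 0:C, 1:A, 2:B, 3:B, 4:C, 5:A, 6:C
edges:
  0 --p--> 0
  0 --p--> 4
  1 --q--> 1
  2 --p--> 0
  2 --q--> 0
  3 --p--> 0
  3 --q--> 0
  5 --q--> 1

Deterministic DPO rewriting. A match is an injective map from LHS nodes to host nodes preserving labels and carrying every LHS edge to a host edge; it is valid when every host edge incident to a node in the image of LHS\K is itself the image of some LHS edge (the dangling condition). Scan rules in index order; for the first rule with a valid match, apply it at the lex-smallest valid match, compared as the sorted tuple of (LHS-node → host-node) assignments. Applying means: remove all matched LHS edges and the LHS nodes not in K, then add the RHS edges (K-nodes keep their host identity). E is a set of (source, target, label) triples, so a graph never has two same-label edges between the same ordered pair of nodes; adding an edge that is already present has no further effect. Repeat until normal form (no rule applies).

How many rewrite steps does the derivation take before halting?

start.  V:7 E:8  edges: 0-p->0 0-p->4 1-q->1 2-p->0 2-q->0 3-p->0 3-q->0 5-q->1
1. fire R1 via {0↦0, 1↦2}  →  V:6 E:5  edges: 0-p->4 1-q->1 3-p->0 3-q->0 5-q->1
2. fire R2 via {0↦5, 1↦0, 2↦1}  →  V:6 E:3  edges: 0-p->4 3-p->0 3-q->0
3. fire R0 via {0↦4, 1↦1, 2↦6, 3↦0}  →  V:3 E:2  edges: 3-p->0 3-q->0
normal form: no rule applies after step 3

Answer: 3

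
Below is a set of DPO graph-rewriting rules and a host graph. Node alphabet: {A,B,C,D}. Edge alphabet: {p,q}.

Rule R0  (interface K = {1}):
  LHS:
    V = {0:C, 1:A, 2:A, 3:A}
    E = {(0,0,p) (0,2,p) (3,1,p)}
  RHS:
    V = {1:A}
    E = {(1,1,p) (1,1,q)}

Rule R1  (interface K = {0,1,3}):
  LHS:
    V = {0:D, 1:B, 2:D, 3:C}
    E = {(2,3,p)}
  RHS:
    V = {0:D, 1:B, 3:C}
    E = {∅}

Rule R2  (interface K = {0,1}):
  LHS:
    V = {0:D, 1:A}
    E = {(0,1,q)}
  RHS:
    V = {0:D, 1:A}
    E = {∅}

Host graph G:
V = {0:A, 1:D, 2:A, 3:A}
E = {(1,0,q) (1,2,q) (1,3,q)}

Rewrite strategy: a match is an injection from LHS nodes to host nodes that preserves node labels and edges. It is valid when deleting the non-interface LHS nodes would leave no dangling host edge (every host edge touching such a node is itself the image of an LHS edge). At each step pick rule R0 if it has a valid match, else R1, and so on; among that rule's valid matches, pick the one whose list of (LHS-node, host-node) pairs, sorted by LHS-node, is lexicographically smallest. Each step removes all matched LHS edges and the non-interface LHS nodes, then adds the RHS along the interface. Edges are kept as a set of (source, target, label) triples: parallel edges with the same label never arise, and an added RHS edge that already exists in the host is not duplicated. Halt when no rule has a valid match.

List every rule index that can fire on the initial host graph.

Answer: [R2]

Steps:
R0: no valid match — LHS pattern not found
R1: no valid match — LHS pattern not found
R2: 3 valid matches — {0↦1, 1↦0}, {0↦1, 1↦2}, {0↦1, 1↦3}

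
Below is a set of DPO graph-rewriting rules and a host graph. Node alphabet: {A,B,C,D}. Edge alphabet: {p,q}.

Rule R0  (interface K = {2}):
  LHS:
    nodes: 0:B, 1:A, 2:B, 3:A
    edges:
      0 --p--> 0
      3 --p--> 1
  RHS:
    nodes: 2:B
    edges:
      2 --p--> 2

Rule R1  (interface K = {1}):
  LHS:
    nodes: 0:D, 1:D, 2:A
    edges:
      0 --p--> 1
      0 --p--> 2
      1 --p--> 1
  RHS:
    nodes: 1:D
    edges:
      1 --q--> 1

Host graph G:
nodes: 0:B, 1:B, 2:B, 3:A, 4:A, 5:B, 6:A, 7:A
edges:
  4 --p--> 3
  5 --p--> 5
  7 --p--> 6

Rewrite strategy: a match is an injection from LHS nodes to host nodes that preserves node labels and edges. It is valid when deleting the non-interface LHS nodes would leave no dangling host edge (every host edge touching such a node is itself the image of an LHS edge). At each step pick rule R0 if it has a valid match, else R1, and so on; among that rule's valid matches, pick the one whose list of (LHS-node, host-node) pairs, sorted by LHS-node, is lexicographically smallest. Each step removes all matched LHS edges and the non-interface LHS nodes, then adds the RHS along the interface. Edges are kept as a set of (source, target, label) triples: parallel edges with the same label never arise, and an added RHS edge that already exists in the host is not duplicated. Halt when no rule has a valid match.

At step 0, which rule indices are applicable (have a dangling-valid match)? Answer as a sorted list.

R0: 6 valid matches — {0↦5, 1↦3, 2↦0, 3↦4}, {0↦5, 1↦3, 2↦1, 3↦4}, {0↦5, 1↦3, 2↦2, 3↦4} (+3 more)
R1: no valid match — LHS pattern not found

Answer: [R0]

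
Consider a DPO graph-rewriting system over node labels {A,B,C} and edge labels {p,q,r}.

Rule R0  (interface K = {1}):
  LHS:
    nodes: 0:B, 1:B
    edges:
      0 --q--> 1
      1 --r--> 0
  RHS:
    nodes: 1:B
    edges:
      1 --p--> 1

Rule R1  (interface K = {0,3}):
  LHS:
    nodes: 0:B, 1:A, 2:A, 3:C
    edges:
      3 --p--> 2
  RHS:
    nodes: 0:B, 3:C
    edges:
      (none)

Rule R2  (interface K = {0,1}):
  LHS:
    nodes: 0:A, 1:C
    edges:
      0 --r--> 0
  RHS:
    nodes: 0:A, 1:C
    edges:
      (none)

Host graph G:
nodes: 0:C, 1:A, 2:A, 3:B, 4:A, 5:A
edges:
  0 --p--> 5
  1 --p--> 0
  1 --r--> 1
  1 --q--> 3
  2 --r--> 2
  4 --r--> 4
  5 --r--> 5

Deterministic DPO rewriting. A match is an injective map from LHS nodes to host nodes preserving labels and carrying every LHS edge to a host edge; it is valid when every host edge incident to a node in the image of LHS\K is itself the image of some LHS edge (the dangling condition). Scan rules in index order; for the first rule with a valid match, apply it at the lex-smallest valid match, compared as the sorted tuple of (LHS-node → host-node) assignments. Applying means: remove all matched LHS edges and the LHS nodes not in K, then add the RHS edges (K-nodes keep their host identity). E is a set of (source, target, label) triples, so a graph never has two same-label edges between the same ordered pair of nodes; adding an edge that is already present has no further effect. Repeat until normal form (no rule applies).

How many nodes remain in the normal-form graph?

initial: |V|=6 |E|=7  E = 0-p->5 1-p->0 1-r->1 1-q->3 2-r->2 4-r->4 5-r->5
step 1: apply R2 at {0↦1, 1↦0}  → |V|=6 |E|=6  E = 0-p->5 1-p->0 1-q->3 2-r->2 4-r->4 5-r->5
step 2: apply R2 at {0↦2, 1↦0}  → |V|=6 |E|=5  E = 0-p->5 1-p->0 1-q->3 4-r->4 5-r->5
step 3: apply R2 at {0↦4, 1↦0}  → |V|=6 |E|=4  E = 0-p->5 1-p->0 1-q->3 5-r->5
step 4: apply R2 at {0↦5, 1↦0}  → |V|=6 |E|=3  E = 0-p->5 1-p->0 1-q->3
step 5: apply R1 at {0↦3, 1↦2, 2↦5, 3↦0}  → |V|=4 |E|=2  E = 1-p->0 1-q->3
final graph: no rule applies after step 5
NF nodes: {0:C, 1:A, 3:B, 4:A}

Answer: 4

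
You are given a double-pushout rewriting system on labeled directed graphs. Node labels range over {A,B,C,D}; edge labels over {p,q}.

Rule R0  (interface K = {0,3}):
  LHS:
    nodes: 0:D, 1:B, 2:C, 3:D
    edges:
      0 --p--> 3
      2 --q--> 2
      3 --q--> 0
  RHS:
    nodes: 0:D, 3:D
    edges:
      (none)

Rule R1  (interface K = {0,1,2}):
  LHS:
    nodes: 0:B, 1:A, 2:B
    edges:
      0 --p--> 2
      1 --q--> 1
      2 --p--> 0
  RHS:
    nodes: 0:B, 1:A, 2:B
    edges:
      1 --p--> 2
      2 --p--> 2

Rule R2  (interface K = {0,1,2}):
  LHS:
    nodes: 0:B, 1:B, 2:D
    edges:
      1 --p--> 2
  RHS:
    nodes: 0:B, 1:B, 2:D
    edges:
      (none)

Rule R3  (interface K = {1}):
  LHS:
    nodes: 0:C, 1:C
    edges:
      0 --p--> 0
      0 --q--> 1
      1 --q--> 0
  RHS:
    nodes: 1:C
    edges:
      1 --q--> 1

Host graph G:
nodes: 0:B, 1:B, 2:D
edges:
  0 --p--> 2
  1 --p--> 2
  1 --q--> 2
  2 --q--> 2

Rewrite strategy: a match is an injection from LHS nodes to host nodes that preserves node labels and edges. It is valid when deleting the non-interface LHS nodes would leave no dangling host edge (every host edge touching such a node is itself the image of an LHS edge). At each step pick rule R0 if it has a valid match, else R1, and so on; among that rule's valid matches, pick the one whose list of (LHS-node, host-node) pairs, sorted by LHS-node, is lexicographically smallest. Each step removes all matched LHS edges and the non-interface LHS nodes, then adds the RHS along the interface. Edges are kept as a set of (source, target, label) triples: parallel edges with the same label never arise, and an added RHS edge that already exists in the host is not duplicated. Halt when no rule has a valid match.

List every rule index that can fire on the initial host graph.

R0: no valid match — LHS pattern not found
R1: no valid match — LHS pattern not found
R2: 2 valid matches — {0↦0, 1↦1, 2↦2}, {0↦1, 1↦0, 2↦2}
R3: no valid match — LHS pattern not found

Answer: [R2]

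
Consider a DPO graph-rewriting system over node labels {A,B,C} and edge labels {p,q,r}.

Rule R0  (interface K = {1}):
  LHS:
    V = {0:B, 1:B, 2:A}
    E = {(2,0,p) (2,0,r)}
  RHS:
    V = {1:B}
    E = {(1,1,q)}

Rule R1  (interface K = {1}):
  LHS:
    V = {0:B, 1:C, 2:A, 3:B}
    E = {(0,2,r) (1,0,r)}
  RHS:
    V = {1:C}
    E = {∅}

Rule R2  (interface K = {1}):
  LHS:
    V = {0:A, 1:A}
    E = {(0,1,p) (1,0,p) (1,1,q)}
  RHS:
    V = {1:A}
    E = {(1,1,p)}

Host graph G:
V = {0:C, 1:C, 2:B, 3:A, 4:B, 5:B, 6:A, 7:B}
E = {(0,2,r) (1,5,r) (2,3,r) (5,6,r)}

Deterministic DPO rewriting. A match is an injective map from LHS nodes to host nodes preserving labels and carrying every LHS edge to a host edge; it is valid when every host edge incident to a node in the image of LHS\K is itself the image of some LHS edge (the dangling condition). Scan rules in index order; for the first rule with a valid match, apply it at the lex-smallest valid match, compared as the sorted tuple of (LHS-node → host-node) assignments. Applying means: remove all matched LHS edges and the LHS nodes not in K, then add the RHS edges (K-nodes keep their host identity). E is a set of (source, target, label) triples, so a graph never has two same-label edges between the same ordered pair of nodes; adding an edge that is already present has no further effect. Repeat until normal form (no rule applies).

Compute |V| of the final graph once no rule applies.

Answer: 2

Derivation:
initial: |V|=8 |E|=4  E = 0-r->2 1-r->5 2-r->3 5-r->6
step 1: apply R1 at {0↦2, 1↦0, 2↦3, 3↦4}  → |V|=5 |E|=2  E = 1-r->5 5-r->6
step 2: apply R1 at {0↦5, 1↦1, 2↦6, 3↦7}  → |V|=2 |E|=0  E = ∅
halt: no rule applies after step 2
NF nodes: {0:C, 1:C}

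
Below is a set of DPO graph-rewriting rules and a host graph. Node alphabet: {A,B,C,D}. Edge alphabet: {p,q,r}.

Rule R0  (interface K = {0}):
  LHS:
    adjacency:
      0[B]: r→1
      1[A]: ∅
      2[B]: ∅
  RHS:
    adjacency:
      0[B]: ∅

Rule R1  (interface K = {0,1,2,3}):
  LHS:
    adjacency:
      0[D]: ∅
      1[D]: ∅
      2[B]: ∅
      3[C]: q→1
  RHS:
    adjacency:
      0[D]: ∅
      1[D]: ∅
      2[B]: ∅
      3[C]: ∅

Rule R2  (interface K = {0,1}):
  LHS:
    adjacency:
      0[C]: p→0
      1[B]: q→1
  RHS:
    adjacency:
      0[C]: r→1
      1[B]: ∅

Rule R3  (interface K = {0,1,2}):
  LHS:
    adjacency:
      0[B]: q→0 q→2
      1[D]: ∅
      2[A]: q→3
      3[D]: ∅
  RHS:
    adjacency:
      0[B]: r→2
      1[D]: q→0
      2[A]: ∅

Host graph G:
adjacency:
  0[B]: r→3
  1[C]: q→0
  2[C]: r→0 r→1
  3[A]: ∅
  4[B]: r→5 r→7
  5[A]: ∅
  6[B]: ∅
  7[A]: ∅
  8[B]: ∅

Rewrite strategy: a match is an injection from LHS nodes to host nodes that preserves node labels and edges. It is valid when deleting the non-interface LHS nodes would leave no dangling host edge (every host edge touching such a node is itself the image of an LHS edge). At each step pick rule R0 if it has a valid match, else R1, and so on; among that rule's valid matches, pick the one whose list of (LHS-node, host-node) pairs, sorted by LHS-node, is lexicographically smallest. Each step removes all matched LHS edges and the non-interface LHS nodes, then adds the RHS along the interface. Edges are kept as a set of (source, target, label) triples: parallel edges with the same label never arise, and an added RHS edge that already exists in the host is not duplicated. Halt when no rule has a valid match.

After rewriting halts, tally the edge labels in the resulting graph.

Answer: q:1 r:3

Steps:
start.  V:9 E:6  edges: 0-r->3 1-q->0 2-r->0 2-r->1 4-r->5 4-r->7
1. fire R0 via {0↦0, 1↦3, 2↦6}  →  V:7 E:5  edges: 1-q->0 2-r->0 2-r->1 4-r->5 4-r->7
2. fire R0 via {0↦4, 1↦5, 2↦8}  →  V:5 E:4  edges: 1-q->0 2-r->0 2-r->1 4-r->7
normal form: no rule applies after step 2
NF edges: [(1, 0, 'q'), (2, 0, 'r'), (2, 1, 'r'), (4, 7, 'r')]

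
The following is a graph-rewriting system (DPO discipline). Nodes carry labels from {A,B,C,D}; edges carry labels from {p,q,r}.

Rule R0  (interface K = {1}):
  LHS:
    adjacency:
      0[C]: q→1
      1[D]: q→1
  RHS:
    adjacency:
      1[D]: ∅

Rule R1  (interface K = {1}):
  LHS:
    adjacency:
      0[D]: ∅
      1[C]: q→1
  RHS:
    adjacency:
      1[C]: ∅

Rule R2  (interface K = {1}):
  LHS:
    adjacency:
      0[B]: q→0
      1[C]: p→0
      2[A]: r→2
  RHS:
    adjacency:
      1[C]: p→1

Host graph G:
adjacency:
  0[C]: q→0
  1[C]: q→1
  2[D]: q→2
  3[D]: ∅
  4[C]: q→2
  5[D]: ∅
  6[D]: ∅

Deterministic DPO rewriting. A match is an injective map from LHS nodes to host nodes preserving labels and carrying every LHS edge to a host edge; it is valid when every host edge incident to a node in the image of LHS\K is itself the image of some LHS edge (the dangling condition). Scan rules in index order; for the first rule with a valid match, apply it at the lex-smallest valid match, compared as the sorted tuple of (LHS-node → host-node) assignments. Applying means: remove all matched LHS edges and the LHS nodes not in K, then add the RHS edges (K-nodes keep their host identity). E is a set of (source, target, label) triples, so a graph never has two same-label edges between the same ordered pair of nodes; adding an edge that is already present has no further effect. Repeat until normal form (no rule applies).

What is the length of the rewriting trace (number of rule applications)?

Answer: 3

Steps:
start.  V:7 E:4  edges: 0-q->0 1-q->1 2-q->2 4-q->2
1. fire R0 via {0↦4, 1↦2}  →  V:6 E:2  edges: 0-q->0 1-q->1
2. fire R1 via {0↦2, 1↦0}  →  V:5 E:1  edges: 1-q->1
3. fire R1 via {0↦3, 1↦1}  →  V:4 E:0  edges: ∅
halt: no rule applies after step 3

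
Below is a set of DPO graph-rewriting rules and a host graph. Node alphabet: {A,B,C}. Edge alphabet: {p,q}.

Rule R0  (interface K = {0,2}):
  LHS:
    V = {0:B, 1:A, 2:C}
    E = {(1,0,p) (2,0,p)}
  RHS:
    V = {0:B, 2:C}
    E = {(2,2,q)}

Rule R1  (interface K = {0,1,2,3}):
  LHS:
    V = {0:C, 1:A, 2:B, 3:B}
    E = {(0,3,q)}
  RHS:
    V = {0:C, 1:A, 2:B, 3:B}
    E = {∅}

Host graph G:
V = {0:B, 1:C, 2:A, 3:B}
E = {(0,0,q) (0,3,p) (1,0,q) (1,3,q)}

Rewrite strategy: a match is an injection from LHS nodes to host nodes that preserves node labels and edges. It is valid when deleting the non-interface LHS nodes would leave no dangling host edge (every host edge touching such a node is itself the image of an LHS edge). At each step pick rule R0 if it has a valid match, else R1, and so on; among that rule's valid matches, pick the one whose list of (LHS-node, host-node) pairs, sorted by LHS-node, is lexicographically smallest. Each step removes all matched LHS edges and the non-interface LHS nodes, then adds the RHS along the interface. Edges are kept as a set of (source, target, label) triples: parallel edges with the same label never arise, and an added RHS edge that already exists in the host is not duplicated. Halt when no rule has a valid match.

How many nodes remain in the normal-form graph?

Answer: 4

Rewrite trace:
start.  V:4 E:4  edges: 0-q->0 0-p->3 1-q->0 1-q->3
1. fire R1 via {0↦1, 1↦2, 2↦0, 3↦3}  →  V:4 E:3  edges: 0-q->0 0-p->3 1-q->0
2. fire R1 via {0↦1, 1↦2, 2↦3, 3↦0}  →  V:4 E:2  edges: 0-q->0 0-p->3
halt: no rule applies after step 2
NF nodes: {0:B, 1:C, 2:A, 3:B}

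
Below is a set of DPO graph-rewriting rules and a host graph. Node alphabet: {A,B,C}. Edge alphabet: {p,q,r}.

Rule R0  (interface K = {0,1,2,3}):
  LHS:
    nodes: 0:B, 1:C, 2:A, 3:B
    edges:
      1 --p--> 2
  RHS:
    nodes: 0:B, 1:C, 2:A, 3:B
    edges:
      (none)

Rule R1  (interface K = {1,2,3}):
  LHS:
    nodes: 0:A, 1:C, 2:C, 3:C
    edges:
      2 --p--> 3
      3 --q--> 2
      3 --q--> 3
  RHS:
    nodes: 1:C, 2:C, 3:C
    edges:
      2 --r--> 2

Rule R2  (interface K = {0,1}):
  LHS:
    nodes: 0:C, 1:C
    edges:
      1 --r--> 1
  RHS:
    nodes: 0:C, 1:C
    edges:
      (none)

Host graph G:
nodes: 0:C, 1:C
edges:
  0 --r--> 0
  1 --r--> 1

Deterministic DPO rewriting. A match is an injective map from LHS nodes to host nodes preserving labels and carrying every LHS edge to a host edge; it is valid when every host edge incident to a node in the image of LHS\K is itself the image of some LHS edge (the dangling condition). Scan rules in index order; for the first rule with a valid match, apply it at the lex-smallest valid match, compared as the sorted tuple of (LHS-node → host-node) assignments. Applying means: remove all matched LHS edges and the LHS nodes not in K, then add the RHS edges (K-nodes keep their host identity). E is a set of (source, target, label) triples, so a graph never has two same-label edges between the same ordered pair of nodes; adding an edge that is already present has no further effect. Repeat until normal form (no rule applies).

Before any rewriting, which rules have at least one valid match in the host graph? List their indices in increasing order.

Answer: [R2]

Steps:
R0: no valid match — LHS pattern not found
R1: no valid match — LHS pattern not found
R2: 2 valid matches — {0↦0, 1↦1}, {0↦1, 1↦0}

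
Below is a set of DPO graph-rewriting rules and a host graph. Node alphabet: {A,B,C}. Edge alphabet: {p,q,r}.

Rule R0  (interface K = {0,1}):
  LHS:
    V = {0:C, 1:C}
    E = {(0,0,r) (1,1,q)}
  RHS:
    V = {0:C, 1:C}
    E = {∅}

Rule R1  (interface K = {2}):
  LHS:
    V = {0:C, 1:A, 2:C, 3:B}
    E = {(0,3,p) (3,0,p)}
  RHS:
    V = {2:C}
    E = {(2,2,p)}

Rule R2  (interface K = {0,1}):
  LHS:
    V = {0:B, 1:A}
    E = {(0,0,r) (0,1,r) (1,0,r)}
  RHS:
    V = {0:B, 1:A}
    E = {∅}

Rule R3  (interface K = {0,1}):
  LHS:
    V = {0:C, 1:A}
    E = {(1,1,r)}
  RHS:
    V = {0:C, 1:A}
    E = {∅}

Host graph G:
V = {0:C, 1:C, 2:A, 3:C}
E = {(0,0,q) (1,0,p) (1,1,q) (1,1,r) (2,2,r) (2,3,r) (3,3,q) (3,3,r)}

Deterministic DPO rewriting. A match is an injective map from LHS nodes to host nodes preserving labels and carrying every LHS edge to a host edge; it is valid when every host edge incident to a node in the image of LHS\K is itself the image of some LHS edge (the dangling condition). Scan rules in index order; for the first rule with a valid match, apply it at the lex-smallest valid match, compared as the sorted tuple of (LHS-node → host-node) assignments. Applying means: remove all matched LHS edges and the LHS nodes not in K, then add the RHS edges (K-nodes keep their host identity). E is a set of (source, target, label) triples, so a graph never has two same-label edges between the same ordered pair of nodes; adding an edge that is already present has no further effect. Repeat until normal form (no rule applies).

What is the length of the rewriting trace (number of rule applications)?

start.  V:4 E:8  edges: 0-q->0 1-p->0 1-q->1 1-r->1 2-r->2 2-r->3 3-q->3 3-r->3
1. fire R0 via {0↦1, 1↦0}  →  V:4 E:6  edges: 1-p->0 1-q->1 2-r->2 2-r->3 3-q->3 3-r->3
2. fire R0 via {0↦3, 1↦1}  →  V:4 E:4  edges: 1-p->0 2-r->2 2-r->3 3-q->3
3. fire R3 via {0↦0, 1↦2}  →  V:4 E:3  edges: 1-p->0 2-r->3 3-q->3
halt: no rule applies after step 3

Answer: 3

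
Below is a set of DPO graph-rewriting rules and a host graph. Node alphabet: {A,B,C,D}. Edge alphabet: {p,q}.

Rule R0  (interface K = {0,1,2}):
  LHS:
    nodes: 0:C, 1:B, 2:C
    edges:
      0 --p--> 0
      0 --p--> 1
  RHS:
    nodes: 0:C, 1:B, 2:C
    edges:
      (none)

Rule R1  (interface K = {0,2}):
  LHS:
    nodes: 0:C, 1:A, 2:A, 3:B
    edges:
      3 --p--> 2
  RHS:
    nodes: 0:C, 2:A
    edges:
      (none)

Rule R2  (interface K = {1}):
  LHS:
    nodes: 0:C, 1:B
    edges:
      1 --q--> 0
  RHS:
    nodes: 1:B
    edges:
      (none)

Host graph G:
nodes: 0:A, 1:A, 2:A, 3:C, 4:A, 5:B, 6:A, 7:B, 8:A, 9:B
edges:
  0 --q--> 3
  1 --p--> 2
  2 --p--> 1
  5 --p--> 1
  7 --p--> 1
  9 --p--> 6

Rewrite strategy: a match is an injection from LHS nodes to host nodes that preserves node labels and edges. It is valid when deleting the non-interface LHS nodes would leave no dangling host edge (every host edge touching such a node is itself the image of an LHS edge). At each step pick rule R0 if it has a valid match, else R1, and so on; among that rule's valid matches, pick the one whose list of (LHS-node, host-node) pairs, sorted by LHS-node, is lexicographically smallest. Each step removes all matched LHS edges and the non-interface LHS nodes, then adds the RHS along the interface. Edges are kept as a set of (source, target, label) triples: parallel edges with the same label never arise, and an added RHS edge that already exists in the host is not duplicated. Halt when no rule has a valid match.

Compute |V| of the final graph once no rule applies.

start.  V:10 E:6  edges: 0-q->3 1-p->2 2-p->1 5-p->1 7-p->1 9-p->6
1. fire R1 via {0↦3, 1↦4, 2↦1, 3↦5}  →  V:8 E:5  edges: 0-q->3 1-p->2 2-p->1 7-p->1 9-p->6
2. fire R1 via {0↦3, 1↦8, 2↦1, 3↦7}  →  V:6 E:4  edges: 0-q->3 1-p->2 2-p->1 9-p->6
halt: no rule applies after step 2
NF nodes: {0:A, 1:A, 2:A, 3:C, 6:A, 9:B}

Answer: 6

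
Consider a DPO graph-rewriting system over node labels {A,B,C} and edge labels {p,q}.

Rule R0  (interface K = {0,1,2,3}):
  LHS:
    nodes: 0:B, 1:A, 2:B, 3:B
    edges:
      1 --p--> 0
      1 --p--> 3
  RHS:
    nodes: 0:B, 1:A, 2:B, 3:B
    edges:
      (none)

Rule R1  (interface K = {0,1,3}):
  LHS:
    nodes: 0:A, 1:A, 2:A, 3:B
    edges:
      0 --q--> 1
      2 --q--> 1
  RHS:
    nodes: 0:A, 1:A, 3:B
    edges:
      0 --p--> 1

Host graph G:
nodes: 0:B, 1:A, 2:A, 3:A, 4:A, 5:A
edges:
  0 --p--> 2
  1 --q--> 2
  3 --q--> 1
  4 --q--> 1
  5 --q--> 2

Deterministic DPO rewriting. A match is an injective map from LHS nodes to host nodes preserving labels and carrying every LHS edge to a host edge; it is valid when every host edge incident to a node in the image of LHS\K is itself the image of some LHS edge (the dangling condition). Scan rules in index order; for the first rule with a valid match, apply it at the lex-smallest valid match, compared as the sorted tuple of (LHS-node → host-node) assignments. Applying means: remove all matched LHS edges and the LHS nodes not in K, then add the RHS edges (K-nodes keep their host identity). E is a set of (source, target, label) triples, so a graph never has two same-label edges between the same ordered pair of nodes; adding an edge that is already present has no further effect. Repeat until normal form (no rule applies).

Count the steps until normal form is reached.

Answer: 2

Derivation:
initial: |V|=6 |E|=5  E = 0-p->2 1-q->2 3-q->1 4-q->1 5-q->2
step 1: apply R1 at {0↦1, 1↦2, 2↦5, 3↦0}  → |V|=5 |E|=4  E = 0-p->2 1-p->2 3-q->1 4-q->1
step 2: apply R1 at {0↦3, 1↦1, 2↦4, 3↦0}  → |V|=4 |E|=3  E = 0-p->2 1-p->2 3-p->1
halt: no rule applies after step 2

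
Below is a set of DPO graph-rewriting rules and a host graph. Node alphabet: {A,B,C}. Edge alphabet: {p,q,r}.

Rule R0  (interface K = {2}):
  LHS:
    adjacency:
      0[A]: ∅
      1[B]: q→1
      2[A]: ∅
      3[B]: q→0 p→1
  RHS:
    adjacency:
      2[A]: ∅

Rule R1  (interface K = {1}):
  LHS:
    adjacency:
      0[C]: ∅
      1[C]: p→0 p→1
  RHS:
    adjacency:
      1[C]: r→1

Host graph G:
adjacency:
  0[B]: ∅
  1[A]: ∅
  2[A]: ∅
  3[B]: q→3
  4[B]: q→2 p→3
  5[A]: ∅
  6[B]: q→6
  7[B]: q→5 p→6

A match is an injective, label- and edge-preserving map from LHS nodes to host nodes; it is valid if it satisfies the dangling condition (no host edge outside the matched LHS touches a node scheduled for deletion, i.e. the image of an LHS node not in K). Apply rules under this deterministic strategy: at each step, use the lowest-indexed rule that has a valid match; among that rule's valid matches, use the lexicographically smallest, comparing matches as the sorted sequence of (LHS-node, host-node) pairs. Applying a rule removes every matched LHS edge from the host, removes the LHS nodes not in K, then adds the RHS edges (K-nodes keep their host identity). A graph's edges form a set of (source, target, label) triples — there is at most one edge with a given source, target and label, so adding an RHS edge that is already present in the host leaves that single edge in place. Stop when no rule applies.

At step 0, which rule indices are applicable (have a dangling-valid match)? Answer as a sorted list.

R0: 4 valid matches — {0↦2, 1↦3, 2↦1, 3↦4}, {0↦2, 1↦3, 2↦5, 3↦4}, {0↦5, 1↦6, 2↦1, 3↦7} (+1 more)
R1: no valid match — LHS pattern not found

Answer: [R0]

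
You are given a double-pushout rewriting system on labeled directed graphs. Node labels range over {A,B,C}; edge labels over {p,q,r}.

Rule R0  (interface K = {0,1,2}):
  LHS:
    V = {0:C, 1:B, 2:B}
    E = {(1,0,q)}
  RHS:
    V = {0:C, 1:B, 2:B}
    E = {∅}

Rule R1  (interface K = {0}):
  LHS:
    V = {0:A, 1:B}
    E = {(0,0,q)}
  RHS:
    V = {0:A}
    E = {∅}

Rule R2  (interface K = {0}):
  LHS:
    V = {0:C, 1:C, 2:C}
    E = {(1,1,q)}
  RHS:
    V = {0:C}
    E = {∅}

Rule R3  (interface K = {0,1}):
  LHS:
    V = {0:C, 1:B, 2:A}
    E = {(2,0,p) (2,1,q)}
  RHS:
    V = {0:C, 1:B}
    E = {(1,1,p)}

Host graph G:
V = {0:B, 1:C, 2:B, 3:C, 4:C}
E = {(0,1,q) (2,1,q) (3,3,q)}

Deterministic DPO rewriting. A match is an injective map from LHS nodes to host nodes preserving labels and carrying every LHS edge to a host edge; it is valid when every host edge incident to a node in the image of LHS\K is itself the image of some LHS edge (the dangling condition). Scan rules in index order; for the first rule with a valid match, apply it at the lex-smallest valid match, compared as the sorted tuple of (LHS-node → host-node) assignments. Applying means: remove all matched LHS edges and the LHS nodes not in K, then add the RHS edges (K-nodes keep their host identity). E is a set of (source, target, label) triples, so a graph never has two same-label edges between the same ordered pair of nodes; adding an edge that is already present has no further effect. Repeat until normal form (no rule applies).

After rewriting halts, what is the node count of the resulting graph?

Answer: 3

Derivation:
[0] host  ⇒  5 nodes, 3 edges  {0-q->1 2-q->1 3-q->3}
[1] R0 @ {0↦1, 1↦0, 2↦2}  ⇒  5 nodes, 2 edges  {2-q->1 3-q->3}
[2] R0 @ {0↦1, 1↦2, 2↦0}  ⇒  5 nodes, 1 edges  {3-q->3}
[3] R2 @ {0↦1, 1↦3, 2↦4}  ⇒  3 nodes, 0 edges  {∅}
halt: no rule applies after step 3
NF nodes: {0:B, 1:C, 2:B}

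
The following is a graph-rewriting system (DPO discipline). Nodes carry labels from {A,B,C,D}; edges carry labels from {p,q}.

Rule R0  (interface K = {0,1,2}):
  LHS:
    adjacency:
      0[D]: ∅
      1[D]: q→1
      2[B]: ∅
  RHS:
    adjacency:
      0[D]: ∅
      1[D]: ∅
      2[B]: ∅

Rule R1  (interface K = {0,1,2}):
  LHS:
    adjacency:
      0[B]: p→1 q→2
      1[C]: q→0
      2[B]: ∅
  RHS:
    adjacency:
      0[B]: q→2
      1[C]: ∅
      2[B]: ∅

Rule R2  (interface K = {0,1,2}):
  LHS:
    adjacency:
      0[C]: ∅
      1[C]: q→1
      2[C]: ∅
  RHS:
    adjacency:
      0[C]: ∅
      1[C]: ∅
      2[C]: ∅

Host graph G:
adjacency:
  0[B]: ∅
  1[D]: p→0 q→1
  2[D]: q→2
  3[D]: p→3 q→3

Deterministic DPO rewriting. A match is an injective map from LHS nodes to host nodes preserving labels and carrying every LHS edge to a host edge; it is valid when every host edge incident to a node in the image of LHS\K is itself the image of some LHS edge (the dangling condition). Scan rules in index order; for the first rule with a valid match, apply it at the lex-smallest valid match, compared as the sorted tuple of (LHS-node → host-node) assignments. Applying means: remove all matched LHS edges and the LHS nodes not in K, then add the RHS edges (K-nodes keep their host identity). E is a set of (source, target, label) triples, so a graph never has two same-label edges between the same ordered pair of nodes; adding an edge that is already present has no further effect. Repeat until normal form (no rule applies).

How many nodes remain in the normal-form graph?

Answer: 4

Steps:
initial: |V|=4 |E|=5  E = 1-p->0 1-q->1 2-q->2 3-p->3 3-q->3
step 1: apply R0 at {0↦1, 1↦2, 2↦0}  → |V|=4 |E|=4  E = 1-p->0 1-q->1 3-p->3 3-q->3
step 2: apply R0 at {0↦1, 1↦3, 2↦0}  → |V|=4 |E|=3  E = 1-p->0 1-q->1 3-p->3
step 3: apply R0 at {0↦2, 1↦1, 2↦0}  → |V|=4 |E|=2  E = 1-p->0 3-p->3
normal form: no rule applies after step 3
NF nodes: {0:B, 1:D, 2:D, 3:D}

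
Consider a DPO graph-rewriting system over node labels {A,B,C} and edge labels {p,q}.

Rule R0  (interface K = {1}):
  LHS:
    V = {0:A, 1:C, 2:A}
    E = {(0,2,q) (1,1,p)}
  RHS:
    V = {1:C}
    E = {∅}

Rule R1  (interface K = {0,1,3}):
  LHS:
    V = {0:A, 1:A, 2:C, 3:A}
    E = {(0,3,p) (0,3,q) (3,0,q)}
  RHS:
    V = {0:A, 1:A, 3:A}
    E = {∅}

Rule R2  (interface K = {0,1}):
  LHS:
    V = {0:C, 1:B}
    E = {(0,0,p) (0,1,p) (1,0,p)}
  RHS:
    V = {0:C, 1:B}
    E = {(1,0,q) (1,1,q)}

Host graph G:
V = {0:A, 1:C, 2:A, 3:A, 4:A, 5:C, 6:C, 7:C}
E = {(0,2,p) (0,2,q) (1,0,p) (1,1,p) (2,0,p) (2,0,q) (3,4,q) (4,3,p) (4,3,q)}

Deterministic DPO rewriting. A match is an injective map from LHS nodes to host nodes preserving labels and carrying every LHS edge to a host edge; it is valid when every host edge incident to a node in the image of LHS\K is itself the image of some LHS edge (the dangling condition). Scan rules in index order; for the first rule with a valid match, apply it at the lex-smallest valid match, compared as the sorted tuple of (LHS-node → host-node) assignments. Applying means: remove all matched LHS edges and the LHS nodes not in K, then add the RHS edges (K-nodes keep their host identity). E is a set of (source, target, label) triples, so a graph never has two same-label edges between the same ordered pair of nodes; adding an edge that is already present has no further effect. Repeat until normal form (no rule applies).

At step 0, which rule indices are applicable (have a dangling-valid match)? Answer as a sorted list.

Answer: [R1]

Derivation:
R0: no valid match — 4 raw matches, all fail dangling condition
R1: 18 valid matches — {0↦0, 1↦3, 2↦5, 3↦2}, {0↦0, 1↦3, 2↦6, 3↦2}, {0↦0, 1↦3, 2↦7, 3↦2} (+15 more)
R2: no valid match — LHS pattern not found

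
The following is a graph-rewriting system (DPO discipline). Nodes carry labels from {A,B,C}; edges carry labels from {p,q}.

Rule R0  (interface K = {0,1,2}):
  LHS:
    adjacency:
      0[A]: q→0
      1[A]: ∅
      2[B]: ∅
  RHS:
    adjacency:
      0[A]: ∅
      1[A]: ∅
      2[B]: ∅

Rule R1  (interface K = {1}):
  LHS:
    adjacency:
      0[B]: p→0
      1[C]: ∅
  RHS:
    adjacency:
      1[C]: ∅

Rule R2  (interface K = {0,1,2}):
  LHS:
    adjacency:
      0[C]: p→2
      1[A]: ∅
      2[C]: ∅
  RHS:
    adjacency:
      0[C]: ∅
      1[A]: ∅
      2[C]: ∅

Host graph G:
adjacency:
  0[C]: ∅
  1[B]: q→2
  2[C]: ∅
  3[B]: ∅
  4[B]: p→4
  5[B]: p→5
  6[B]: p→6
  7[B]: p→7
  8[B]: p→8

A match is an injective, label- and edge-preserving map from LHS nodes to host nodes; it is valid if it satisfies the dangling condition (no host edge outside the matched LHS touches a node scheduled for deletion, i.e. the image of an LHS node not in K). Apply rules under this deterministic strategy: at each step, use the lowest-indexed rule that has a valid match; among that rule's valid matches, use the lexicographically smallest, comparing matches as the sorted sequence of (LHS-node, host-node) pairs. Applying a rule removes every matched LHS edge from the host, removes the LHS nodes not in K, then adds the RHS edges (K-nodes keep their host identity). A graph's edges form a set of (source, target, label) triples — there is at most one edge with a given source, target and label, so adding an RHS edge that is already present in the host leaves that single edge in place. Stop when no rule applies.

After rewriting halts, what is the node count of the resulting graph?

[0] host  ⇒  9 nodes, 6 edges  {1-q->2 4-p->4 5-p->5 6-p->6 7-p->7 8-p->8}
[1] R1 @ {0↦4, 1↦0}  ⇒  8 nodes, 5 edges  {1-q->2 5-p->5 6-p->6 7-p->7 8-p->8}
[2] R1 @ {0↦5, 1↦0}  ⇒  7 nodes, 4 edges  {1-q->2 6-p->6 7-p->7 8-p->8}
[3] R1 @ {0↦6, 1↦0}  ⇒  6 nodes, 3 edges  {1-q->2 7-p->7 8-p->8}
[4] R1 @ {0↦7, 1↦0}  ⇒  5 nodes, 2 edges  {1-q->2 8-p->8}
[5] R1 @ {0↦8, 1↦0}  ⇒  4 nodes, 1 edges  {1-q->2}
halt: no rule applies after step 5
NF nodes: {0:C, 1:B, 2:C, 3:B}

Answer: 4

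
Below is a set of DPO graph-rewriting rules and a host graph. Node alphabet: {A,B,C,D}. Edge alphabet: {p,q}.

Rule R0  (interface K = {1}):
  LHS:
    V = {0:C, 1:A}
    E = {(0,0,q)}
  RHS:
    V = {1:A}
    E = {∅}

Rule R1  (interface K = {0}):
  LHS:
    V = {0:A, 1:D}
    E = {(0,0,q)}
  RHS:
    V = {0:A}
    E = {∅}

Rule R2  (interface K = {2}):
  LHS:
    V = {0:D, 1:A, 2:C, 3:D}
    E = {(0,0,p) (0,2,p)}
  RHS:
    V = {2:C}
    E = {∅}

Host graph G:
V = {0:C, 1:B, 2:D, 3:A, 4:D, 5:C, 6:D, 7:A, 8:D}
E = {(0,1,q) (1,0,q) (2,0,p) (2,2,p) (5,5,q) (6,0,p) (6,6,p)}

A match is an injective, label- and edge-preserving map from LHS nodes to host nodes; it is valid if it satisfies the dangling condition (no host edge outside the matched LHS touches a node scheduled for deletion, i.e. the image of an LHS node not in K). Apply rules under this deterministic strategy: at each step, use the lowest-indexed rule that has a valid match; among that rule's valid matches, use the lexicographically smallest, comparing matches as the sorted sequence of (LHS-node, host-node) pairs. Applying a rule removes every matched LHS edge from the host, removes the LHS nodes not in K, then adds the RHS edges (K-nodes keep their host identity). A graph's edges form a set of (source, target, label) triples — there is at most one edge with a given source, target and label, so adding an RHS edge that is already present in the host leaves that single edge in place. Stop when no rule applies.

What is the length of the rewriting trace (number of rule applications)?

[0] host  ⇒  9 nodes, 7 edges  {0-q->1 1-q->0 2-p->0 2-p->2 5-q->5 6-p->0 6-p->6}
[1] R0 @ {0↦5, 1↦3}  ⇒  8 nodes, 6 edges  {0-q->1 1-q->0 2-p->0 2-p->2 6-p->0 6-p->6}
[2] R2 @ {0↦2, 1↦3, 2↦0, 3↦4}  ⇒  5 nodes, 4 edges  {0-q->1 1-q->0 6-p->0 6-p->6}
[3] R2 @ {0↦6, 1↦7, 2↦0, 3↦8}  ⇒  2 nodes, 2 edges  {0-q->1 1-q->0}
halt: no rule applies after step 3

Answer: 3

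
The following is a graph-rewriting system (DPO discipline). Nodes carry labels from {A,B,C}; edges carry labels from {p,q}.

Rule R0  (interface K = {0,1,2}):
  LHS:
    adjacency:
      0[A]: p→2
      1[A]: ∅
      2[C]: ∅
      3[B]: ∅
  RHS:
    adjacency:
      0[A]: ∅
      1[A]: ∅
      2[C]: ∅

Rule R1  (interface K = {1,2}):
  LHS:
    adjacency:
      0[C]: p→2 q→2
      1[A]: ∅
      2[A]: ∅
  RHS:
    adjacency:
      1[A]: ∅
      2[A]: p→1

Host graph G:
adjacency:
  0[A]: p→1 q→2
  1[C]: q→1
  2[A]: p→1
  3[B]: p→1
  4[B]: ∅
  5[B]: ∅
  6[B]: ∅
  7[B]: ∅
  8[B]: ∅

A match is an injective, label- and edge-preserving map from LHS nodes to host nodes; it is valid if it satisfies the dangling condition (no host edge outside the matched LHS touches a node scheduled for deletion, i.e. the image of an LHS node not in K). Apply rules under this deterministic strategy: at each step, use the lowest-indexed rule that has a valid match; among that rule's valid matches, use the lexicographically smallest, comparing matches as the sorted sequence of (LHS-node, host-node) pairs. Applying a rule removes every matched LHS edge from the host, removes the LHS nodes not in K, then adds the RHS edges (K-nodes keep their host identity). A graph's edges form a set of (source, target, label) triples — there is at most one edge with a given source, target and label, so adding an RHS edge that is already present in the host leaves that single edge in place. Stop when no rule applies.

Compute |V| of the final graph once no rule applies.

[0] host  ⇒  9 nodes, 5 edges  {0-p->1 0-q->2 1-q->1 2-p->1 3-p->1}
[1] R0 @ {0↦0, 1↦2, 2↦1, 3↦4}  ⇒  8 nodes, 4 edges  {0-q->2 1-q->1 2-p->1 3-p->1}
[2] R0 @ {0↦2, 1↦0, 2↦1, 3↦5}  ⇒  7 nodes, 3 edges  {0-q->2 1-q->1 3-p->1}
halt: no rule applies after step 2
NF nodes: {0:A, 1:C, 2:A, 3:B, 6:B, 7:B, 8:B}

Answer: 7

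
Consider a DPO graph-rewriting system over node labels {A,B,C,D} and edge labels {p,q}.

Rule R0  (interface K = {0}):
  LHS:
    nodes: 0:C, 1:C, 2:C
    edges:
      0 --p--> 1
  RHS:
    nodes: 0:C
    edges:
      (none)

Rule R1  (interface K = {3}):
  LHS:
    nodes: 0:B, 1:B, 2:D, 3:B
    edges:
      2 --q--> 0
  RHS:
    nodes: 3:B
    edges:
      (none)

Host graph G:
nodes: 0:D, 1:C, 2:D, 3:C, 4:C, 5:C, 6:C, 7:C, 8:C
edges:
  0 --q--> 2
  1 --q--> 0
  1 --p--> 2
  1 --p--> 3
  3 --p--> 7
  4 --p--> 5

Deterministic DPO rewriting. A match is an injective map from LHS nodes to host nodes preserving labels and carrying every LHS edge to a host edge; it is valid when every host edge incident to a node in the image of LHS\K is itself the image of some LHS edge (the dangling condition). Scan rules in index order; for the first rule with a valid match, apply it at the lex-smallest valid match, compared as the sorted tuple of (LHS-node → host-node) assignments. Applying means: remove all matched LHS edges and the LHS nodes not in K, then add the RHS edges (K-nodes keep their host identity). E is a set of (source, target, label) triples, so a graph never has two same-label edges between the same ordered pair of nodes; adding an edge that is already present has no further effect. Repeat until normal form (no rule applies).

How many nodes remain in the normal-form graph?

Answer: 5

Rewrite trace:
start.  V:9 E:6  edges: 0-q->2 1-q->0 1-p->2 1-p->3 3-p->7 4-p->5
1. fire R0 via {0↦3, 1↦7, 2↦6}  →  V:7 E:5  edges: 0-q->2 1-q->0 1-p->2 1-p->3 4-p->5
2. fire R0 via {0↦1, 1↦3, 2↦8}  →  V:5 E:4  edges: 0-q->2 1-q->0 1-p->2 4-p->5
final graph: no rule applies after step 2
NF nodes: {0:D, 1:C, 2:D, 4:C, 5:C}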